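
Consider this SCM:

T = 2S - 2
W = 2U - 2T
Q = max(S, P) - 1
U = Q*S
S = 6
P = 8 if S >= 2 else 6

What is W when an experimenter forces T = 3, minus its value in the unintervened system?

Under do(T=3), the mechanism T = 2S - 2 is discarded; T is fixed at 3.
P = 8 if S >= 2 else 6  [with S=6]  = 8
Q = max(S, P) - 1  [with S=6, P=8]  = 7
U = Q*S  [with Q=7, S=6]  = 42
W = 2U - 2T  [with U=42, T=3]  = 78
Without intervention: P = 8 if S >= 2 else 6  [with S=6]  = 8; Q = max(S, P) - 1  [with S=6, P=8]  = 7; T = 2S - 2  [with S=6]  = 10; U = Q*S  [with Q=7, S=6]  = 42; W = 2U - 2T  [with U=42, T=10]  = 64.
Change = 78 − 64 = 14.

14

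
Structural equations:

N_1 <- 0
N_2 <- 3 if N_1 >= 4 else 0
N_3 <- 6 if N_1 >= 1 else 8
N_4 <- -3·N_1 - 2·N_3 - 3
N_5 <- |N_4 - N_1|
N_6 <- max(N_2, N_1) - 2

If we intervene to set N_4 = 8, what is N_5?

Intervening sets N_4 = 8 and removes its equation (N_4 <- -3·N_1 - 2·N_3 - 3).
N_5 = |N_4 - N_1|  [with N_4=8, N_1=0]  = 8

8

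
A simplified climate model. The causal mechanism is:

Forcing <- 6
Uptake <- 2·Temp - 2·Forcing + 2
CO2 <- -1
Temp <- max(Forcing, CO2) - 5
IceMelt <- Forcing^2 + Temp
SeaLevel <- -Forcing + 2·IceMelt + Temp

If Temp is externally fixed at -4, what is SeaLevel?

54

do(Temp=-4) replaces the equation Temp <- max(Forcing, CO2) - 5 with the constant Temp = -4.
IceMelt = Forcing^2 + Temp  [with Forcing=6, Temp=-4]  = 32
SeaLevel = -Forcing + 2·IceMelt + Temp  [with Forcing=6, IceMelt=32, Temp=-4]  = 54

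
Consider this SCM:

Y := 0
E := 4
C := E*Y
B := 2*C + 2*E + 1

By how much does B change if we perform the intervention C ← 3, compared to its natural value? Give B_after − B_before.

The intervention breaks the incoming arrows to C: C := E*Y no longer applies, and C = 3.
B = 2*C + 2*E + 1  [with C=3, E=4]  = 15
Without intervention: C = E*Y  [with E=4, Y=0]  = 0; B = 2*C + 2*E + 1  [with C=0, E=4]  = 9.
Change = 15 − 9 = 6.

6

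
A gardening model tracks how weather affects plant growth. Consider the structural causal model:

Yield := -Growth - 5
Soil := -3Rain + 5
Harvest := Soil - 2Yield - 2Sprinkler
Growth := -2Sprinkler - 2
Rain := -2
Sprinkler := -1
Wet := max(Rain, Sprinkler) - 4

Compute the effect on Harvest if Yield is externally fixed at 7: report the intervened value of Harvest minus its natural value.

Intervening sets Yield = 7 and removes its equation (Yield := -Growth - 5).
Soil = -3Rain + 5  [with Rain=-2]  = 11
Harvest = Soil - 2Yield - 2Sprinkler  [with Soil=11, Yield=7, Sprinkler=-1]  = -1
Without intervention: Soil = -3Rain + 5  [with Rain=-2]  = 11; Growth = -2Sprinkler - 2  [with Sprinkler=-1]  = 0; Yield = -Growth - 5  [with Growth=0]  = -5; Harvest = Soil - 2Yield - 2Sprinkler  [with Soil=11, Yield=-5, Sprinkler=-1]  = 23.
Change = -1 − 23 = -24.

-24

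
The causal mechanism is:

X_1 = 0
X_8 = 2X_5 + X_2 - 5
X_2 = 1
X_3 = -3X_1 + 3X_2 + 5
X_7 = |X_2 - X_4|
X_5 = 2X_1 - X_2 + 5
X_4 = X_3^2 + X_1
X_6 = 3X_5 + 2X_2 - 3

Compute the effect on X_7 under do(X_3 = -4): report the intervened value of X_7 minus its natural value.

The intervention breaks the incoming arrows to X_3: X_3 = -3X_1 + 3X_2 + 5 no longer applies, and X_3 = -4.
X_4 = X_3^2 + X_1  [with X_3=-4, X_1=0]  = 16
X_7 = |X_2 - X_4|  [with X_2=1, X_4=16]  = 15
Without intervention: X_3 = -3X_1 + 3X_2 + 5  [with X_1=0, X_2=1]  = 8; X_4 = X_3^2 + X_1  [with X_3=8, X_1=0]  = 64; X_7 = |X_2 - X_4|  [with X_2=1, X_4=64]  = 63.
Change = 15 − 63 = -48.

-48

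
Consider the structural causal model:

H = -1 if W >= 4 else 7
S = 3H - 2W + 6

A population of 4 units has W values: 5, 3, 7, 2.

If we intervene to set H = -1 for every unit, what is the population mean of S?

-5.5

Under do(H=-1), H's equation is replaced by H=-1 for every unit. Per-unit S: -7, -3, -11, -1. Mean = -5.5.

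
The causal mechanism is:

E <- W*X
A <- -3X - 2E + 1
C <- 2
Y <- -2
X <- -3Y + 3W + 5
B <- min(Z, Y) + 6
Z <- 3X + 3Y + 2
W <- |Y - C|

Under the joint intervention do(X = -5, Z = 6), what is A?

56

The joint intervention fixes X = -5, Z = 6, removing each variable's own equation.
W = |Y - C|  [with Y=-2, C=2]  = 4
E = W*X  [with W=4, X=-5]  = -20
A = -3X - 2E + 1  [with X=-5, E=-20]  = 56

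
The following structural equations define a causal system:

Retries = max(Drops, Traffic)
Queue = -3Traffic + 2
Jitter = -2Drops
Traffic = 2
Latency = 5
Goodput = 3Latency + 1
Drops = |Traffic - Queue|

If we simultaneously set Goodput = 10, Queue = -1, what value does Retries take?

3

Under do(Goodput = 10, Queue = -1), each intervened variable's structural equation is replaced by its fixed value.
Drops = |Traffic - Queue|  [with Traffic=2, Queue=-1]  = 3
Retries = max(Drops, Traffic)  [with Drops=3, Traffic=2]  = 3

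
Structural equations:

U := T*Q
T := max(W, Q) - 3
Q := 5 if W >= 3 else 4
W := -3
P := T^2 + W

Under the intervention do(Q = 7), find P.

do(Q=7) replaces the equation Q := 5 if W >= 3 else 4 with the constant Q = 7.
T = max(W, Q) - 3  [with W=-3, Q=7]  = 4
P = T^2 + W  [with T=4, W=-3]  = 13

13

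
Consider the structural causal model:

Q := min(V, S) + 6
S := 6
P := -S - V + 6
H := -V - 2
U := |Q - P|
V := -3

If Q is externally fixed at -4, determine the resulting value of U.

The intervention breaks the incoming arrows to Q: Q := min(V, S) + 6 no longer applies, and Q = -4.
P = -S - V + 6  [with S=6, V=-3]  = 3
U = |Q - P|  [with Q=-4, P=3]  = 7

7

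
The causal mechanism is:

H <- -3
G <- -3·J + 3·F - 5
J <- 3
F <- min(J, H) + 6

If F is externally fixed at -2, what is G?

-20

The intervention breaks the incoming arrows to F: F <- min(J, H) + 6 no longer applies, and F = -2.
G = -3·J + 3·F - 5  [with J=3, F=-2]  = -20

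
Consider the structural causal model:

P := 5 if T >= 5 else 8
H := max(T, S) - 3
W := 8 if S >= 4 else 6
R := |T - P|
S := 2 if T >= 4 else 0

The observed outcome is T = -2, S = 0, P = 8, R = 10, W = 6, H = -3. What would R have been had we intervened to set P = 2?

The intervention breaks the incoming arrows to P: P := 5 if T >= 5 else 8 no longer applies, and P = 2.
R = |T - P|  [with T=-2, P=2]  = 4

4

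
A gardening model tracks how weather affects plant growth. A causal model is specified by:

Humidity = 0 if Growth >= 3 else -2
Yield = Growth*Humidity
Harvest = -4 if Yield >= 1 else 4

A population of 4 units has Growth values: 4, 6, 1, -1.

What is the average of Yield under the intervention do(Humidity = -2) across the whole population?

Under do(Humidity=-2), Humidity's equation is replaced by Humidity=-2 for every unit. Per-unit Yield: -8, -12, -2, 2. Mean = -5.

-5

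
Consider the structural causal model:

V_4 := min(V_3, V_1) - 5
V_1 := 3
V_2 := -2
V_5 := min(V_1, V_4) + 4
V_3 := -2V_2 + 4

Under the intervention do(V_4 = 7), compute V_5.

Intervening sets V_4 = 7 and removes its equation (V_4 := min(V_3, V_1) - 5).
V_5 = min(V_1, V_4) + 4  [with V_1=3, V_4=7]  = 7

7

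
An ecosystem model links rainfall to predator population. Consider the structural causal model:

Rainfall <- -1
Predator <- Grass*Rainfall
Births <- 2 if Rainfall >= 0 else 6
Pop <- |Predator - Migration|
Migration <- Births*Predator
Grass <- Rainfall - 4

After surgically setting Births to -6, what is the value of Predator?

Under do(Births=-6), the mechanism Births <- 2 if Rainfall >= 0 else 6 is discarded; Births is fixed at -6.
Since Predator is not a descendant of the intervened variable, it is unaffected.
Grass = Rainfall - 4  [with Rainfall=-1]  = -5
Predator = Grass*Rainfall  [with Grass=-5, Rainfall=-1]  = 5

5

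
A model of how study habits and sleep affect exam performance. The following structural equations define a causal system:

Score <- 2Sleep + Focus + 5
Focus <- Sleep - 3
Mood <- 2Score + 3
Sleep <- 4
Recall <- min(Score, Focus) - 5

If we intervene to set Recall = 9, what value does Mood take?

31

The intervention breaks the incoming arrows to Recall: Recall <- min(Score, Focus) - 5 no longer applies, and Recall = 9.
Since Mood is not a descendant of the intervened variable, it is unaffected.
Focus = Sleep - 3  [with Sleep=4]  = 1
Score = 2Sleep + Focus + 5  [with Sleep=4, Focus=1]  = 14
Mood = 2Score + 3  [with Score=14]  = 31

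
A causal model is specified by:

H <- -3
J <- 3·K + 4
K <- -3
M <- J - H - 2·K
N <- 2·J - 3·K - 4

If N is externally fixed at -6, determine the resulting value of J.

-5

Under do(N=-6), the mechanism N <- 2·J - 3·K - 4 is discarded; N is fixed at -6.
Since J is not a descendant of the intervened variable, it is unaffected.
J = 3·K + 4  [with K=-3]  = -5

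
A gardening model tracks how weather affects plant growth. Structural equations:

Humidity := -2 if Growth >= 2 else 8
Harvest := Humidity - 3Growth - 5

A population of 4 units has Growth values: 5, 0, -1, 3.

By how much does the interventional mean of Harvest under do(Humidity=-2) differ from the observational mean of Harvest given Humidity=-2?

The intervention sets Humidity=-2 in all 4 units regardless of Growth. Recomputing Harvest per unit gives -22, -7, -4, -16; average -12.25.
E[Harvest|Humidity=-2] averages over only the 2 units with Humidity=-2 (Growth = 5, 3): Harvest = -22, -16, mean -19.
Difference = -12.25 − (-19) = 6.75.

6.75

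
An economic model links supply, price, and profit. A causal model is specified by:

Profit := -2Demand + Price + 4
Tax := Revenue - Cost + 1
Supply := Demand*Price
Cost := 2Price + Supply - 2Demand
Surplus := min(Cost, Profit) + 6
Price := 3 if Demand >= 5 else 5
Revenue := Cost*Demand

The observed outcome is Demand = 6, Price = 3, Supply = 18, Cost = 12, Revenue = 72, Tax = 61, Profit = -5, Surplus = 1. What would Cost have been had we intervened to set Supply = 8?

2

The intervention breaks the incoming arrows to Supply: Supply := Demand*Price no longer applies, and Supply = 8.
Price = 3 if Demand >= 5 else 5  [with Demand=6]  = 3
Cost = 2Price + Supply - 2Demand  [with Price=3, Supply=8, Demand=6]  = 2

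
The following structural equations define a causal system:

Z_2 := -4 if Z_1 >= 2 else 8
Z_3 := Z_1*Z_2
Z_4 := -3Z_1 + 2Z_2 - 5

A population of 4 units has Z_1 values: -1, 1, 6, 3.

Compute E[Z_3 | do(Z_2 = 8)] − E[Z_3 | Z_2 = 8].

18

The intervention sets Z_2=8 in all 4 units regardless of Z_1. Recomputing Z_3 per unit gives -8, 8, 48, 24; average 18.
Conditioning on Z_2=8 selects the 2 unit(s) with Z_1 ∈ {-1, 1}. Their Z_3 values: -8, 8. Mean = 0.
Difference = 18 − 0 = 18.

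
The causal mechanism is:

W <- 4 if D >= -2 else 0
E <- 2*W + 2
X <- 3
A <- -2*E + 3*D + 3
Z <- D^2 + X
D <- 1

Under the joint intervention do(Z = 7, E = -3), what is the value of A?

Setting Z = 7, E = -3 by intervention discards those variables' equations.
A = -2*E + 3*D + 3  [with E=-3, D=1]  = 12

12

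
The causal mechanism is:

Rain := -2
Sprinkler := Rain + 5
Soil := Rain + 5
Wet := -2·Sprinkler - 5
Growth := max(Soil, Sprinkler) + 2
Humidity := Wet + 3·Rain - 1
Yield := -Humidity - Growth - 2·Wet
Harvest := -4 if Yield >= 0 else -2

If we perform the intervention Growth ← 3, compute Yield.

37

Under do(Growth=3), the mechanism Growth := max(Soil, Sprinkler) + 2 is discarded; Growth is fixed at 3.
Sprinkler = Rain + 5  [with Rain=-2]  = 3
Wet = -2·Sprinkler - 5  [with Sprinkler=3]  = -11
Humidity = Wet + 3·Rain - 1  [with Wet=-11, Rain=-2]  = -18
Yield = -Humidity - Growth - 2·Wet  [with Humidity=-18, Growth=3, Wet=-11]  = 37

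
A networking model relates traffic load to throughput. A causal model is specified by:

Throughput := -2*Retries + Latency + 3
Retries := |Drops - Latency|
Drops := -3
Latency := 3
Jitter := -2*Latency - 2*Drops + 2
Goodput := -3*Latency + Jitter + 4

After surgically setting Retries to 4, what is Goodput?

The intervention breaks the incoming arrows to Retries: Retries := |Drops - Latency| no longer applies, and Retries = 4.
No directed path runs from Retries to Goodput, so Goodput keeps its natural value.
Jitter = -2*Latency - 2*Drops + 2  [with Latency=3, Drops=-3]  = 2
Goodput = -3*Latency + Jitter + 4  [with Latency=3, Jitter=2]  = -3

-3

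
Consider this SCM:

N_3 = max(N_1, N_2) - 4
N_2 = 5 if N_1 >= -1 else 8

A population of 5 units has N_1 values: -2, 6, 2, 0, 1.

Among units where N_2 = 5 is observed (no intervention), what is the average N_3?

1.25

Conditioning on N_2=5 selects the 4 unit(s) with N_1 ∈ {6, 2, 0, 1}. Their N_3 values: 2, 1, 1, 1. Mean = 1.25.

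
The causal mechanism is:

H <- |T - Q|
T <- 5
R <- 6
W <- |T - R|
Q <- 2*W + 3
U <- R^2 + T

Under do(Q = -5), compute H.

The intervention breaks the incoming arrows to Q: Q <- 2*W + 3 no longer applies, and Q = -5.
H = |T - Q|  [with T=5, Q=-5]  = 10

10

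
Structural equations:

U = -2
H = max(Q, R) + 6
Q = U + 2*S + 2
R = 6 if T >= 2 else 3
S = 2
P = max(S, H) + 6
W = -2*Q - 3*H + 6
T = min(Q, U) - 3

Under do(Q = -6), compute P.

The intervention breaks the incoming arrows to Q: Q = U + 2*S + 2 no longer applies, and Q = -6.
T = min(Q, U) - 3  [with Q=-6, U=-2]  = -9
R = 6 if T >= 2 else 3  [with T=-9]  = 3
H = max(Q, R) + 6  [with Q=-6, R=3]  = 9
P = max(S, H) + 6  [with S=2, H=9]  = 15

15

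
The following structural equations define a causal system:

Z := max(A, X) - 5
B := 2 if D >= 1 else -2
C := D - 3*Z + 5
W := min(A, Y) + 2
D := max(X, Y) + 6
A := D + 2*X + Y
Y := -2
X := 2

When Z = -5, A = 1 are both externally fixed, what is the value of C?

Setting Z = -5, A = 1 by intervention discards those variables' equations.
D = max(X, Y) + 6  [with X=2, Y=-2]  = 8
C = D - 3*Z + 5  [with D=8, Z=-5]  = 28

28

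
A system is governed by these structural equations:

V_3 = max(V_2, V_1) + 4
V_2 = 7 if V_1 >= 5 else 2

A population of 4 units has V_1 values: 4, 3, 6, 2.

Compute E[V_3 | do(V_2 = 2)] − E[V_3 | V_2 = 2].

Every unit gets V_2=2 under the intervention. V_3 values become 8, 7, 10, 6; E[V_3|do(V_2=2)] = 7.75.
Observing V_2=2 restricts to units where V_2's equation naturally yields 2: V_1 ∈ {4, 3, 2}. In that subpopulation V_3 = 8, 7, 6, mean 7.
Difference = 7.75 − 7 = 0.75.

0.75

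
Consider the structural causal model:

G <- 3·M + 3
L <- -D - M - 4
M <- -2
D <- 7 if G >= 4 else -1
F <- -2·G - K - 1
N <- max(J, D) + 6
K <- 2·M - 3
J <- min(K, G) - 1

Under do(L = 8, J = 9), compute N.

15

Under do(L = 8, J = 9), each intervened variable's structural equation is replaced by its fixed value.
G = 3·M + 3  [with M=-2]  = -3
D = 7 if G >= 4 else -1  [with G=-3]  = -1
N = max(J, D) + 6  [with J=9, D=-1]  = 15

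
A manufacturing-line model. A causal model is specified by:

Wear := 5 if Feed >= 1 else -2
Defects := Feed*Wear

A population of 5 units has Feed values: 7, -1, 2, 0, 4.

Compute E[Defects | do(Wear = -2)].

-4.8

Under do(Wear=-2), Wear's equation is replaced by Wear=-2 for every unit. Per-unit Defects: -14, 2, -4, 0, -8. Mean = -4.8.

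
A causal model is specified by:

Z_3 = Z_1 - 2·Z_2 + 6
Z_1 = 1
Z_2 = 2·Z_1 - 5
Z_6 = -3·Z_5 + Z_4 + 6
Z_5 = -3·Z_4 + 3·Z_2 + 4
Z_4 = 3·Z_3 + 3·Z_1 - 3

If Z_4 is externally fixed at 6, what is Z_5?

-23

Intervening sets Z_4 = 6 and removes its equation (Z_4 = 3·Z_3 + 3·Z_1 - 3).
Z_2 = 2·Z_1 - 5  [with Z_1=1]  = -3
Z_5 = -3·Z_4 + 3·Z_2 + 4  [with Z_4=6, Z_2=-3]  = -23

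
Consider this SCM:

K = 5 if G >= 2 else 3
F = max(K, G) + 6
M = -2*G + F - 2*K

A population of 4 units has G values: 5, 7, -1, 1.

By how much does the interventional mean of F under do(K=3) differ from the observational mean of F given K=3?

The intervention sets K=3 in all 4 units regardless of G. Recomputing F per unit gives 11, 13, 9, 9; average 10.5.
E[F|K=3] averages over only the 2 units with K=3 (G = -1, 1): F = 9, 9, mean 9.
Difference = 10.5 − 9 = 1.5.

1.5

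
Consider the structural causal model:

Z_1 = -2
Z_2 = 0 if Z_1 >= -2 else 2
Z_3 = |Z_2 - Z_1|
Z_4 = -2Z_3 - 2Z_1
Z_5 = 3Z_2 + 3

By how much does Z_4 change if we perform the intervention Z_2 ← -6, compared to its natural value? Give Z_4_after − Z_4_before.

Under do(Z_2=-6), the mechanism Z_2 = 0 if Z_1 >= -2 else 2 is discarded; Z_2 is fixed at -6.
Z_3 = |Z_2 - Z_1|  [with Z_2=-6, Z_1=-2]  = 4
Z_4 = -2Z_3 - 2Z_1  [with Z_3=4, Z_1=-2]  = -4
Without intervention: Z_2 = 0 if Z_1 >= -2 else 2  [with Z_1=-2]  = 0; Z_3 = |Z_2 - Z_1|  [with Z_2=0, Z_1=-2]  = 2; Z_4 = -2Z_3 - 2Z_1  [with Z_3=2, Z_1=-2]  = 0.
Change = -4 − 0 = -4.

-4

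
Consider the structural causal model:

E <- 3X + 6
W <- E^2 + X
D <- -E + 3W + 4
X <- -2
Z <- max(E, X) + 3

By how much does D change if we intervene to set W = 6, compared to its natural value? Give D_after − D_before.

The intervention breaks the incoming arrows to W: W <- E^2 + X no longer applies, and W = 6.
E = 3X + 6  [with X=-2]  = 0
D = -E + 3W + 4  [with E=0, W=6]  = 22
Without intervention: E = 3X + 6  [with X=-2]  = 0; W = E^2 + X  [with E=0, X=-2]  = -2; D = -E + 3W + 4  [with E=0, W=-2]  = -2.
Change = 22 − (-2) = 24.

24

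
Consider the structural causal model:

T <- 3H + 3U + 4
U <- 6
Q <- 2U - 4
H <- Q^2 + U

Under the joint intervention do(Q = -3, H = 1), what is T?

Setting Q = -3, H = 1 by intervention discards those variables' equations.
T = 3H + 3U + 4  [with H=1, U=6]  = 25

25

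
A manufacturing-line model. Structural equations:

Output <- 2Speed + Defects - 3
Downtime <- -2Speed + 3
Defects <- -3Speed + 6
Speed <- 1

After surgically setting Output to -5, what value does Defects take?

3

Under do(Output=-5), the mechanism Output <- 2Speed + Defects - 3 is discarded; Output is fixed at -5.
Since Defects is not a descendant of the intervened variable, it is unaffected.
Defects = -3Speed + 6  [with Speed=1]  = 3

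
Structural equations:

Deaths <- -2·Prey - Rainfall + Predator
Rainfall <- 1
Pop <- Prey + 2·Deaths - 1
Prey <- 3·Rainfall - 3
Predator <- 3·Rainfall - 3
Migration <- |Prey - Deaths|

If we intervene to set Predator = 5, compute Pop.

7

The intervention breaks the incoming arrows to Predator: Predator <- 3·Rainfall - 3 no longer applies, and Predator = 5.
Prey = 3·Rainfall - 3  [with Rainfall=1]  = 0
Deaths = -2·Prey - Rainfall + Predator  [with Prey=0, Rainfall=1, Predator=5]  = 4
Pop = Prey + 2·Deaths - 1  [with Prey=0, Deaths=4]  = 7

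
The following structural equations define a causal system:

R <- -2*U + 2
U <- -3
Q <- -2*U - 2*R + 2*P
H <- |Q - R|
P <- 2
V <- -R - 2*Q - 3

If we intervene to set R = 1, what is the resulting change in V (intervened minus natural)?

-21

do(R=1) replaces the equation R <- -2*U + 2 with the constant R = 1.
Q = -2*U - 2*R + 2*P  [with U=-3, R=1, P=2]  = 8
V = -R - 2*Q - 3  [with R=1, Q=8]  = -20
Without intervention: R = -2*U + 2  [with U=-3]  = 8; Q = -2*U - 2*R + 2*P  [with U=-3, R=8, P=2]  = -6; V = -R - 2*Q - 3  [with R=8, Q=-6]  = 1.
Change = -20 − 1 = -21.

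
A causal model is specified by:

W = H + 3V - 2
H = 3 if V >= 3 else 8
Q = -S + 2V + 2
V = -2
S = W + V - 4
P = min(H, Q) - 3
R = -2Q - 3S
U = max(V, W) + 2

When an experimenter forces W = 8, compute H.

8

Under do(W=8), the mechanism W = H + 3V - 2 is discarded; W is fixed at 8.
Since H is not a descendant of the intervened variable, it is unaffected.
H = 3 if V >= 3 else 8  [with V=-2]  = 8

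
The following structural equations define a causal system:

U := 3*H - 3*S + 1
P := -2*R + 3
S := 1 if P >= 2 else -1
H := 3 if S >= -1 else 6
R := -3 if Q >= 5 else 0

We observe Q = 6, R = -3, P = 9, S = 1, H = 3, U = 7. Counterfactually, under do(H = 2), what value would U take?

The intervention breaks the incoming arrows to H: H := 3 if S >= -1 else 6 no longer applies, and H = 2.
R = -3 if Q >= 5 else 0  [with Q=6]  = -3
P = -2*R + 3  [with R=-3]  = 9
S = 1 if P >= 2 else -1  [with P=9]  = 1
U = 3*H - 3*S + 1  [with H=2, S=1]  = 4

4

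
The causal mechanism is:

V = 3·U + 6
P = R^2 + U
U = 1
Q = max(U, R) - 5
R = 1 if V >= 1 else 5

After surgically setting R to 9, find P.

82

do(R=9) replaces the equation R = 1 if V >= 1 else 5 with the constant R = 9.
P = R^2 + U  [with R=9, U=1]  = 82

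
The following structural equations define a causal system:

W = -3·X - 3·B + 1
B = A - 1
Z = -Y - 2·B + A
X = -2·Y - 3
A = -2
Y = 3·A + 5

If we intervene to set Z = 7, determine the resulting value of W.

Under do(Z=7), the mechanism Z = -Y - 2·B + A is discarded; Z is fixed at 7.
Since W is not a descendant of the intervened variable, it is unaffected.
B = A - 1  [with A=-2]  = -3
Y = 3·A + 5  [with A=-2]  = -1
X = -2·Y - 3  [with Y=-1]  = -1
W = -3·X - 3·B + 1  [with X=-1, B=-3]  = 13

13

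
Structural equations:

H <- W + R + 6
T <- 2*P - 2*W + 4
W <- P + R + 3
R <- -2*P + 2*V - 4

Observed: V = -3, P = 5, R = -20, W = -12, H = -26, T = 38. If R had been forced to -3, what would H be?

do(R=-3) replaces the equation R <- -2*P + 2*V - 4 with the constant R = -3.
W = P + R + 3  [with P=5, R=-3]  = 5
H = W + R + 6  [with W=5, R=-3]  = 8

8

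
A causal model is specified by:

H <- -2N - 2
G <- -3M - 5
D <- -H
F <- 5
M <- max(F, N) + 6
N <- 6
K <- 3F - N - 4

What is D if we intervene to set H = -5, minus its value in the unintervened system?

The intervention breaks the incoming arrows to H: H <- -2N - 2 no longer applies, and H = -5.
D = -H  [with H=-5]  = 5
Without intervention: H = -2N - 2  [with N=6]  = -14; D = -H  [with H=-14]  = 14.
Change = 5 − 14 = -9.

-9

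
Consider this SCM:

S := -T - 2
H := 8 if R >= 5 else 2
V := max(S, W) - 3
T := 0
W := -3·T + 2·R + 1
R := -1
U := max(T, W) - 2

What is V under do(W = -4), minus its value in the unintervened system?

The intervention breaks the incoming arrows to W: W := -3·T + 2·R + 1 no longer applies, and W = -4.
S = -T - 2  [with T=0]  = -2
V = max(S, W) - 3  [with S=-2, W=-4]  = -5
Without intervention: W = -3·T + 2·R + 1  [with T=0, R=-1]  = -1; S = -T - 2  [with T=0]  = -2; V = max(S, W) - 3  [with S=-2, W=-1]  = -4.
Change = -5 − (-4) = -1.

-1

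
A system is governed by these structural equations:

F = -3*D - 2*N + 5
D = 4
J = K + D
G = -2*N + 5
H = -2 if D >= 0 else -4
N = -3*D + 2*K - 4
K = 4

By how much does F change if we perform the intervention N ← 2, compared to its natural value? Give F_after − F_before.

-20

The intervention breaks the incoming arrows to N: N = -3*D + 2*K - 4 no longer applies, and N = 2.
F = -3*D - 2*N + 5  [with D=4, N=2]  = -11
Without intervention: N = -3*D + 2*K - 4  [with D=4, K=4]  = -8; F = -3*D - 2*N + 5  [with D=4, N=-8]  = 9.
Change = -11 − 9 = -20.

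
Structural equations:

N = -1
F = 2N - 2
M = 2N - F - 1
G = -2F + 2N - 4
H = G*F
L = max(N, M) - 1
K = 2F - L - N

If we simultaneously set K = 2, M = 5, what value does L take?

Setting K = 2, M = 5 by intervention discards those variables' equations.
L = max(N, M) - 1  [with N=-1, M=5]  = 4

4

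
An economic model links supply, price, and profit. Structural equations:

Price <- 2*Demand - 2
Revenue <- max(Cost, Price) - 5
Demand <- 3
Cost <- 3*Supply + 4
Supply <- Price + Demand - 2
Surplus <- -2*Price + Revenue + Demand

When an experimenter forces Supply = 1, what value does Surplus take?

-3

The intervention breaks the incoming arrows to Supply: Supply <- Price + Demand - 2 no longer applies, and Supply = 1.
Price = 2*Demand - 2  [with Demand=3]  = 4
Cost = 3*Supply + 4  [with Supply=1]  = 7
Revenue = max(Cost, Price) - 5  [with Cost=7, Price=4]  = 2
Surplus = -2*Price + Revenue + Demand  [with Price=4, Revenue=2, Demand=3]  = -3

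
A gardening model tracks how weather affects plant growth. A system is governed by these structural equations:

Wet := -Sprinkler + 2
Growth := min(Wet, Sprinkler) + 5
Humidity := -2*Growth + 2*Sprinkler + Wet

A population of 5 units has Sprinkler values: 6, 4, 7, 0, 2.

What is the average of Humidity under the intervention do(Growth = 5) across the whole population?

The intervention sets Growth=5 in all 5 units regardless of Sprinkler. Recomputing Humidity per unit gives -2, -4, -1, -8, -6; average -4.2.

-4.2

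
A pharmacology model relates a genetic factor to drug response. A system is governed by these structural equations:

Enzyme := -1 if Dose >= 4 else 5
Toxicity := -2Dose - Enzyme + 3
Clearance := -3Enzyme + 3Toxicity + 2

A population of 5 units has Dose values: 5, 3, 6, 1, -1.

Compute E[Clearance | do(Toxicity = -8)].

do(Toxicity=-8) breaks Toxicity's dependence on Dose. With Toxicity=-8 fixed, Clearance across the units is -19, -37, -19, -37, -37, mean -29.8.

-29.8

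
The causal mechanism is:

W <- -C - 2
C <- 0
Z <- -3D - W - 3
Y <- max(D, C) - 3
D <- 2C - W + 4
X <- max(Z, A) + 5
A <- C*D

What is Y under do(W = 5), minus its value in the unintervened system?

Under do(W=5), the mechanism W <- -C - 2 is discarded; W is fixed at 5.
D = 2C - W + 4  [with C=0, W=5]  = -1
Y = max(D, C) - 3  [with D=-1, C=0]  = -3
Without intervention: W = -C - 2  [with C=0]  = -2; D = 2C - W + 4  [with C=0, W=-2]  = 6; Y = max(D, C) - 3  [with D=6, C=0]  = 3.
Change = -3 − 3 = -6.

-6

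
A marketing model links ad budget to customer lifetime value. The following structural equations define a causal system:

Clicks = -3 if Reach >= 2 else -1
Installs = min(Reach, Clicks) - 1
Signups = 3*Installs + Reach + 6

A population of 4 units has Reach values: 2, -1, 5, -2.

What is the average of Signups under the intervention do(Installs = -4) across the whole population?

Every unit gets Installs=-4 under the intervention. Signups values become -4, -7, -1, -8; E[Signups|do(Installs=-4)] = -5.

-5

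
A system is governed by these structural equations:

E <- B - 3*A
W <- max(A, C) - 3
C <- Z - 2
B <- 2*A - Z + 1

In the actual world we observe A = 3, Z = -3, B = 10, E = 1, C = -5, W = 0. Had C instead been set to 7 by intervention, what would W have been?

4

The intervention breaks the incoming arrows to C: C <- Z - 2 no longer applies, and C = 7.
W = max(A, C) - 3  [with A=3, C=7]  = 4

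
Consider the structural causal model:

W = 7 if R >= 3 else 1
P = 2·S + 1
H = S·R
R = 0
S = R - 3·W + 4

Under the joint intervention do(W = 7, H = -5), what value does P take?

Setting W = 7, H = -5 by intervention discards those variables' equations.
S = R - 3·W + 4  [with R=0, W=7]  = -17
P = 2·S + 1  [with S=-17]  = -33

-33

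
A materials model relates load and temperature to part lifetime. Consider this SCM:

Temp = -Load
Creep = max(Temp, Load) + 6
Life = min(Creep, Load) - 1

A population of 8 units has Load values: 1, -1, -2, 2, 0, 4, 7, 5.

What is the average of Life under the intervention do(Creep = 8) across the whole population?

1

Under do(Creep=8), Creep's equation is replaced by Creep=8 for every unit. Per-unit Life: 0, -2, -3, 1, -1, 3, 6, 4. Mean = 1.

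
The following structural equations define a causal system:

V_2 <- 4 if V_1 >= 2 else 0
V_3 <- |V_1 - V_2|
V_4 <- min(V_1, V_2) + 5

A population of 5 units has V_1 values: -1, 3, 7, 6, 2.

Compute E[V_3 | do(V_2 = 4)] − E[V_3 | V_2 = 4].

Every unit gets V_2=4 under the intervention. V_3 values become 5, 1, 3, 2, 2; E[V_3|do(V_2=4)] = 2.6.
Observing V_2=4 restricts to units where V_2's equation naturally yields 4: V_1 ∈ {3, 7, 6, 2}. In that subpopulation V_3 = 1, 3, 2, 2, mean 2.
Difference = 2.6 − 2 = 0.6.

0.6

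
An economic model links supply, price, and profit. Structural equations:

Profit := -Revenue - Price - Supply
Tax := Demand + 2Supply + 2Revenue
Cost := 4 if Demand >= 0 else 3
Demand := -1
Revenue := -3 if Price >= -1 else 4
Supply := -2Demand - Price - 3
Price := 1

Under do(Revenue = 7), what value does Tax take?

The intervention breaks the incoming arrows to Revenue: Revenue := -3 if Price >= -1 else 4 no longer applies, and Revenue = 7.
Supply = -2Demand - Price - 3  [with Demand=-1, Price=1]  = -2
Tax = Demand + 2Supply + 2Revenue  [with Demand=-1, Supply=-2, Revenue=7]  = 9

9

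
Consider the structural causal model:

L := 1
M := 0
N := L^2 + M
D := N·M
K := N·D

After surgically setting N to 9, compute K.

do(N=9) replaces the equation N := L^2 + M with the constant N = 9.
D = N·M  [with N=9, M=0]  = 0
K = N·D  [with N=9, D=0]  = 0

0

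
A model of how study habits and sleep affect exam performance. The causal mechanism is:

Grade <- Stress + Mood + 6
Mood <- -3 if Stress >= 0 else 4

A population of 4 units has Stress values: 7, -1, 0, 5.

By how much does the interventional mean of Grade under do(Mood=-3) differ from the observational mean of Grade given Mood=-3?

do(Mood=-3) breaks Mood's dependence on Stress. With Mood=-3 fixed, Grade across the units is 10, 2, 3, 8, mean 5.75.
Observing Mood=-3 restricts to units where Mood's equation naturally yields -3: Stress ∈ {7, 0, 5}. In that subpopulation Grade = 10, 3, 8, mean 7.
Difference = 5.75 − 7 = -1.25.

-1.25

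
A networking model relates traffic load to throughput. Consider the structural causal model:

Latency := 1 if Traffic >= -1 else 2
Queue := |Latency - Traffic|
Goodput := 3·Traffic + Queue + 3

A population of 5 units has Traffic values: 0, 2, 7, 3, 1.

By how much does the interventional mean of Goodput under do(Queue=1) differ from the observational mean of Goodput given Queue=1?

4.8

The intervention sets Queue=1 in all 5 units regardless of Traffic. Recomputing Goodput per unit gives 4, 10, 25, 13, 7; average 11.8.
Conditioning on Queue=1 selects the 2 unit(s) with Traffic ∈ {0, 2}. Their Goodput values: 4, 10. Mean = 7.
Difference = 11.8 − 7 = 4.8.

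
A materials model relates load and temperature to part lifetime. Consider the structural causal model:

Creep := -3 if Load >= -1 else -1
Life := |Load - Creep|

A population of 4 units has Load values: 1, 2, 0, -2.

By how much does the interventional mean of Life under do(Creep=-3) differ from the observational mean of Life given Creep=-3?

do(Creep=-3) breaks Creep's dependence on Load. With Creep=-3 fixed, Life across the units is 4, 5, 3, 1, mean 3.25.
E[Life|Creep=-3] averages over only the 3 units with Creep=-3 (Load = 1, 2, 0): Life = 4, 5, 3, mean 4.
Difference = 3.25 − 4 = -0.75.

-0.75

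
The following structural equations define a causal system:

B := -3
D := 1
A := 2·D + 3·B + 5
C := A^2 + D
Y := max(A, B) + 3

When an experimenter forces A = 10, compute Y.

13

do(A=10) replaces the equation A := 2·D + 3·B + 5 with the constant A = 10.
Y = max(A, B) + 3  [with A=10, B=-3]  = 13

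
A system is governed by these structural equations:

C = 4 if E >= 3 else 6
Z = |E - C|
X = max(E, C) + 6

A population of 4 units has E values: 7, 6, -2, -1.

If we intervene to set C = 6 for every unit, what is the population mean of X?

12.25

The intervention sets C=6 in all 4 units regardless of E. Recomputing X per unit gives 13, 12, 12, 12; average 12.25.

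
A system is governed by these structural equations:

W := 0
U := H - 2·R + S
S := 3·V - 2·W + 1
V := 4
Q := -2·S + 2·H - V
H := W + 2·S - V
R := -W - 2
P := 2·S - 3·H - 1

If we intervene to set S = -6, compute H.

The intervention breaks the incoming arrows to S: S := 3·V - 2·W + 1 no longer applies, and S = -6.
H = W + 2·S - V  [with W=0, S=-6, V=4]  = -16

-16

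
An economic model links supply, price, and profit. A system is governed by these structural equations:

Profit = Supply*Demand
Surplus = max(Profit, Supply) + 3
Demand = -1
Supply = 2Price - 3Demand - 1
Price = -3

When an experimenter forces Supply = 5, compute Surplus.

8

do(Supply=5) replaces the equation Supply = 2Price - 3Demand - 1 with the constant Supply = 5.
Profit = Supply*Demand  [with Supply=5, Demand=-1]  = -5
Surplus = max(Profit, Supply) + 3  [with Profit=-5, Supply=5]  = 8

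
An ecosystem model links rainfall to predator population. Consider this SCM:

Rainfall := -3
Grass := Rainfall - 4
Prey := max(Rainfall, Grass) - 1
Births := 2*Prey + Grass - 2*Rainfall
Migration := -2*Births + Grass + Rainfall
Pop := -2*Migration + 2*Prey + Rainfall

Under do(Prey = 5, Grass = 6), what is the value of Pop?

Setting Prey = 5, Grass = 6 by intervention discards those variables' equations.
Births = 2*Prey + Grass - 2*Rainfall  [with Prey=5, Grass=6, Rainfall=-3]  = 22
Migration = -2*Births + Grass + Rainfall  [with Births=22, Grass=6, Rainfall=-3]  = -41
Pop = -2*Migration + 2*Prey + Rainfall  [with Migration=-41, Prey=5, Rainfall=-3]  = 89

89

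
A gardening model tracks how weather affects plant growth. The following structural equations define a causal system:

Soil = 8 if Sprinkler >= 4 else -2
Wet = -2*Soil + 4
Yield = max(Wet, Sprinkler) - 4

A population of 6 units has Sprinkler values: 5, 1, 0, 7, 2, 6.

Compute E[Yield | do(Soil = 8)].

Under do(Soil=8), Soil's equation is replaced by Soil=8 for every unit. Per-unit Yield: 1, -3, -4, 3, -2, 2. Mean = -0.5.

-0.5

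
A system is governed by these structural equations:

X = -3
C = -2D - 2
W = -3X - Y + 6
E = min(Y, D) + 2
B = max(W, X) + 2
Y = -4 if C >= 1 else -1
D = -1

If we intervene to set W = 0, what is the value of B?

2

Under do(W=0), the mechanism W = -3X - Y + 6 is discarded; W is fixed at 0.
B = max(W, X) + 2  [with W=0, X=-3]  = 2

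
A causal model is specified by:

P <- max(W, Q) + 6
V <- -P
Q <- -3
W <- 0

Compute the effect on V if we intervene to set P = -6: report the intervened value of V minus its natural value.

The intervention breaks the incoming arrows to P: P <- max(W, Q) + 6 no longer applies, and P = -6.
V = -P  [with P=-6]  = 6
Without intervention: P = max(W, Q) + 6  [with W=0, Q=-3]  = 6; V = -P  [with P=6]  = -6.
Change = 6 − (-6) = 12.

12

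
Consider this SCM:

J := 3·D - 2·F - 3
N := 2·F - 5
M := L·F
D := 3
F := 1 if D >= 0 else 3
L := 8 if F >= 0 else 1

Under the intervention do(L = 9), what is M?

The intervention breaks the incoming arrows to L: L := 8 if F >= 0 else 1 no longer applies, and L = 9.
F = 1 if D >= 0 else 3  [with D=3]  = 1
M = L·F  [with L=9, F=1]  = 9

9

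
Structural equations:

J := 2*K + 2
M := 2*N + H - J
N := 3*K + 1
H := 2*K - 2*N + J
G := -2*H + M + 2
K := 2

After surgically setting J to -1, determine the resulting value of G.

28

The intervention breaks the incoming arrows to J: J := 2*K + 2 no longer applies, and J = -1.
N = 3*K + 1  [with K=2]  = 7
H = 2*K - 2*N + J  [with K=2, N=7, J=-1]  = -11
M = 2*N + H - J  [with N=7, H=-11, J=-1]  = 4
G = -2*H + M + 2  [with H=-11, M=4]  = 28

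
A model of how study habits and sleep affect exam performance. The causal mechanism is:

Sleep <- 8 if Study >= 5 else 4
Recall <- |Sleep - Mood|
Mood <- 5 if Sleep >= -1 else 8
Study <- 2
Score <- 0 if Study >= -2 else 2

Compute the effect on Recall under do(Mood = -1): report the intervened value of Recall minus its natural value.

4

Intervening sets Mood = -1 and removes its equation (Mood <- 5 if Sleep >= -1 else 8).
Sleep = 8 if Study >= 5 else 4  [with Study=2]  = 4
Recall = |Sleep - Mood|  [with Sleep=4, Mood=-1]  = 5
Without intervention: Sleep = 8 if Study >= 5 else 4  [with Study=2]  = 4; Mood = 5 if Sleep >= -1 else 8  [with Sleep=4]  = 5; Recall = |Sleep - Mood|  [with Sleep=4, Mood=5]  = 1.
Change = 5 − 1 = 4.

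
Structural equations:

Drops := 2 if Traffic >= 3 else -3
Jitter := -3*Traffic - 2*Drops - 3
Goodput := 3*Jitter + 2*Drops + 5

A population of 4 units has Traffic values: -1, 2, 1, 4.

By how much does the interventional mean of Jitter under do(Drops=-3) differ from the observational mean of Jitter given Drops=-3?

The intervention sets Drops=-3 in all 4 units regardless of Traffic. Recomputing Jitter per unit gives 6, -3, 0, -9; average -1.5.
Observing Drops=-3 restricts to units where Drops's equation naturally yields -3: Traffic ∈ {-1, 2, 1}. In that subpopulation Jitter = 6, -3, 0, mean 1.
Difference = -1.5 − 1 = -2.5.

-2.5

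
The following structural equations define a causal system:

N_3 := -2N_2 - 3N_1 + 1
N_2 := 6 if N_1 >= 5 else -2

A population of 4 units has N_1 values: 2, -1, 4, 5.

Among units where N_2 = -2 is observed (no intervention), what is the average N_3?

Conditioning on N_2=-2 selects the 3 unit(s) with N_1 ∈ {2, -1, 4}. Their N_3 values: -1, 8, -7. Mean = 0.

0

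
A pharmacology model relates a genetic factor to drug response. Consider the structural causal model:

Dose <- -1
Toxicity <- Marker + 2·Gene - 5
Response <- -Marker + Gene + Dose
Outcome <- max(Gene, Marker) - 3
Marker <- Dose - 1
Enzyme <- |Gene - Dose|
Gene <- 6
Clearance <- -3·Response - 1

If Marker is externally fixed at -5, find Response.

Intervening sets Marker = -5 and removes its equation (Marker <- Dose - 1).
Response = -Marker + Gene + Dose  [with Marker=-5, Gene=6, Dose=-1]  = 10

10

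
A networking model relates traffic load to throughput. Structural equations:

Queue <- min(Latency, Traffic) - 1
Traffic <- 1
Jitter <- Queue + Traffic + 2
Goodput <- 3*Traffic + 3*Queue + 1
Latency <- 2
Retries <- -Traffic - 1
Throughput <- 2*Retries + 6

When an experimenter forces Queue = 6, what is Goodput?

22

The intervention breaks the incoming arrows to Queue: Queue <- min(Latency, Traffic) - 1 no longer applies, and Queue = 6.
Goodput = 3*Traffic + 3*Queue + 1  [with Traffic=1, Queue=6]  = 22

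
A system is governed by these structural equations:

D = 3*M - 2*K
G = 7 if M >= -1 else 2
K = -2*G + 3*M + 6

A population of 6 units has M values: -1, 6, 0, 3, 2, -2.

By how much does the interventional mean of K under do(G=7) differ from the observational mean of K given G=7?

-2

Every unit gets G=7 under the intervention. K values become -11, 10, -8, 1, -2, -14; E[K|do(G=7)] = -4.
Conditioning on G=7 selects the 5 unit(s) with M ∈ {-1, 6, 0, 3, 2}. Their K values: -11, 10, -8, 1, -2. Mean = -2.
Difference = -4 − (-2) = -2.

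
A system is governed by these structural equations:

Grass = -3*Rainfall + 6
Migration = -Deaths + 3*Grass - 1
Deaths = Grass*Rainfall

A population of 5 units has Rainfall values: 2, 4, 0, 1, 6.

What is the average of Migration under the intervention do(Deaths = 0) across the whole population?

-6.4

Every unit gets Deaths=0 under the intervention. Migration values become -1, -19, 17, 8, -37; E[Migration|do(Deaths=0)] = -6.4.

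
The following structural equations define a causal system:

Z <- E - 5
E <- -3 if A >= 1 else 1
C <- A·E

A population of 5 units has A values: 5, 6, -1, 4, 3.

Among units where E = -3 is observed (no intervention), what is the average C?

-13.5

E[C|E=-3] averages over only the 4 units with E=-3 (A = 5, 6, 4, 3): C = -15, -18, -12, -9, mean -13.5.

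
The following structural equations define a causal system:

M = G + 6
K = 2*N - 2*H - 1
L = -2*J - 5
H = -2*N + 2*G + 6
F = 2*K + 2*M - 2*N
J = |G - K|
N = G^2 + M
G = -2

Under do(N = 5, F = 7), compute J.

27

Under do(N = 5, F = 7), each intervened variable's structural equation is replaced by its fixed value.
H = -2*N + 2*G + 6  [with N=5, G=-2]  = -8
K = 2*N - 2*H - 1  [with N=5, H=-8]  = 25
J = |G - K|  [with G=-2, K=25]  = 27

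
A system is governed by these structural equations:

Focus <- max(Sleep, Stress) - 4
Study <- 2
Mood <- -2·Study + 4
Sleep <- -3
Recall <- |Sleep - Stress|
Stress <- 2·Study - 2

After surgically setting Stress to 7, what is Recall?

The intervention breaks the incoming arrows to Stress: Stress <- 2·Study - 2 no longer applies, and Stress = 7.
Recall = |Sleep - Stress|  [with Sleep=-3, Stress=7]  = 10

10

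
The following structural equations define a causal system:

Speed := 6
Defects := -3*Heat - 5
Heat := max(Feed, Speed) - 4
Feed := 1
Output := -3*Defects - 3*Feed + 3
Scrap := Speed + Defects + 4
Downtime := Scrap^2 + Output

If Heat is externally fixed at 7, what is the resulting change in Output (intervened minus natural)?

45

The intervention breaks the incoming arrows to Heat: Heat := max(Feed, Speed) - 4 no longer applies, and Heat = 7.
Defects = -3*Heat - 5  [with Heat=7]  = -26
Output = -3*Defects - 3*Feed + 3  [with Defects=-26, Feed=1]  = 78
Without intervention: Heat = max(Feed, Speed) - 4  [with Feed=1, Speed=6]  = 2; Defects = -3*Heat - 5  [with Heat=2]  = -11; Output = -3*Defects - 3*Feed + 3  [with Defects=-11, Feed=1]  = 33.
Change = 78 − 33 = 45.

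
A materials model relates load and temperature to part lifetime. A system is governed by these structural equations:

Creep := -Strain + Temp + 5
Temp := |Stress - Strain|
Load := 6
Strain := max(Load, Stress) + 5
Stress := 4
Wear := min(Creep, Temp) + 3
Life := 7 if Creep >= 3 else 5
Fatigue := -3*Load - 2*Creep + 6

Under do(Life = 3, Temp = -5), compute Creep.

-11

Setting Life = 3, Temp = -5 by intervention discards those variables' equations.
Strain = max(Load, Stress) + 5  [with Load=6, Stress=4]  = 11
Creep = -Strain + Temp + 5  [with Strain=11, Temp=-5]  = -11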